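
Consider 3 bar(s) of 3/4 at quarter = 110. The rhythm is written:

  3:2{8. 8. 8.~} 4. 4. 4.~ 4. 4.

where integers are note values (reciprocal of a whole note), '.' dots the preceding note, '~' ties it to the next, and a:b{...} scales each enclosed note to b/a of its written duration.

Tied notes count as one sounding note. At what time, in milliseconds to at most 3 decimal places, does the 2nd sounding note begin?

1. 0.0ms @ 0 + 272.727ms (1/2)
2. 272.727ms @ 1/2 + 272.727ms (1/2)
3. 545.455ms @ 1 + 1090.909ms (2)
4. 1636.364ms @ 3 + 818.182ms (3/2)
5. 2454.545ms @ 9/2 + 1636.364ms (3)
6. 4090.909ms @ 15/2 + 818.182ms (3/2)

note 2 onset = 1/2b = 272.727ms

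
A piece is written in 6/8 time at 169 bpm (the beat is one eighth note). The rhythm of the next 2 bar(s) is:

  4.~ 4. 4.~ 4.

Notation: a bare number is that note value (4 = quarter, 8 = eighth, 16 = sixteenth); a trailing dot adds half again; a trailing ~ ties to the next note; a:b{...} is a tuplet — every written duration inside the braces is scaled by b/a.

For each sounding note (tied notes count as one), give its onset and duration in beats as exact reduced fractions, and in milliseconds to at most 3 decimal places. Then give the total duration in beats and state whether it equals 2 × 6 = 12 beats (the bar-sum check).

1) 0.0ms=0b +2130.178ms=6b
2) 2130.178ms=6b +2130.178ms=6b
Σ=12b of 12 (169bpm 6/8) — PASS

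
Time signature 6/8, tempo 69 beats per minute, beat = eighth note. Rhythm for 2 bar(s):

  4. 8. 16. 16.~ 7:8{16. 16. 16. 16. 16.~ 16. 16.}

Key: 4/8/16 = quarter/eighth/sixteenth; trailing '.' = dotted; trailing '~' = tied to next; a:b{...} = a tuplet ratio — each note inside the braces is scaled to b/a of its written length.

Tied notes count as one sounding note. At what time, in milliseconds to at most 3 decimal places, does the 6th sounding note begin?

1. 0.0ms @ 0 + 2608.696ms (3)
2. 2608.696ms @ 3 + 1304.348ms (3/2)
3. 3913.043ms @ 9/2 + 652.174ms (3/4)
4. 4565.217ms @ 21/4 + 1397.516ms (45/28)
5. 5962.733ms @ 48/7 + 745.342ms (6/7)
6. 6708.075ms @ 54/7 + 745.342ms (6/7)
7. 7453.416ms @ 60/7 + 745.342ms (6/7)
8. 8198.758ms @ 66/7 + 1490.683ms (12/7)
9. 9689.441ms @ 78/7 + 745.342ms (6/7)

note 6 onset = 54/7b = 6708.075ms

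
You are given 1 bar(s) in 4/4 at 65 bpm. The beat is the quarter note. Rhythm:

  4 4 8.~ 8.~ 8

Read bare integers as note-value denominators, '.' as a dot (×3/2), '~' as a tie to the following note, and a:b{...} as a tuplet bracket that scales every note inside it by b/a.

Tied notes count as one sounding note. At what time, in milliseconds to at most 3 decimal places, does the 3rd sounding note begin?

note 3 onset = 2b = 1846.154ms

1. 0.0ms @ 0 + 923.077ms (1)
2. 923.077ms @ 1 + 923.077ms (1)
3. 1846.154ms @ 2 + 1846.154ms (2)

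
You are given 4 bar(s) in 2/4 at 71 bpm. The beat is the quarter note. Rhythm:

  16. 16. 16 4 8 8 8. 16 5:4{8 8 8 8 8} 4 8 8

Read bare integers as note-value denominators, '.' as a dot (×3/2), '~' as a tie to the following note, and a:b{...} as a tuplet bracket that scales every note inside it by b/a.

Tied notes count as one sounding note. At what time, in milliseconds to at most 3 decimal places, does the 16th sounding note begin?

1. 0.0ms @ 0 + 316.901ms (3/8)
2. 316.901ms @ 3/8 + 316.901ms (3/8)
3. 633.803ms @ 3/4 + 211.268ms (1/4)
4. 845.07ms @ 1 + 845.07ms (1)
5. 1690.141ms @ 2 + 422.535ms (1/2)
6. 2112.676ms @ 5/2 + 422.535ms (1/2)
7. 2535.211ms @ 3 + 633.803ms (3/4)
8. 3169.014ms @ 15/4 + 211.268ms (1/4)
9. 3380.282ms @ 4 + 338.028ms (2/5)
10. 3718.31ms @ 22/5 + 338.028ms (2/5)
11. 4056.338ms @ 24/5 + 338.028ms (2/5)
12. 4394.366ms @ 26/5 + 338.028ms (2/5)
13. 4732.394ms @ 28/5 + 338.028ms (2/5)
14. 5070.423ms @ 6 + 845.07ms (1)
15. 5915.493ms @ 7 + 422.535ms (1/2)
16. 6338.028ms @ 15/2 + 422.535ms (1/2)

note 16 onset = 15/2b = 6338.028ms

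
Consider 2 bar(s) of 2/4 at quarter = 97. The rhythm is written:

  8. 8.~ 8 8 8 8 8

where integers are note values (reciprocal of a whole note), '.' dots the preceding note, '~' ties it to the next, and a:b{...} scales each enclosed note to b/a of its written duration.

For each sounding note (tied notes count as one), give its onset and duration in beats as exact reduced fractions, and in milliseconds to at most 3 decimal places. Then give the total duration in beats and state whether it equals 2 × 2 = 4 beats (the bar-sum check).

1) 0.0ms=0b +463.918ms=3/4b
2) 463.918ms=3/4b +773.196ms=5/4b
3) 1237.113ms=2b +309.278ms=1/2b
4) 1546.392ms=5/2b +309.278ms=1/2b
5) 1855.67ms=3b +309.278ms=1/2b
6) 2164.948ms=7/2b +309.278ms=1/2b
Σ=4b of 4 (97bpm 2/4) — PASS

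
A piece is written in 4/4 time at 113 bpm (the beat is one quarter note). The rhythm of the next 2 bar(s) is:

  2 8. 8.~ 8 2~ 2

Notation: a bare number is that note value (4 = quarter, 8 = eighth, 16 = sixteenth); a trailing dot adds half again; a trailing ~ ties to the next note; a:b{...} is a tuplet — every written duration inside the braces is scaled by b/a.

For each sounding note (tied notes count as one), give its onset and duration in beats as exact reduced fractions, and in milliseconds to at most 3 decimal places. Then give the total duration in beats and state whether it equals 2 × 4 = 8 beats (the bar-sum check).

1) 0.0ms=0b +1061.947ms=2b
2) 1061.947ms=2b +398.23ms=3/4b
3) 1460.177ms=11/4b +663.717ms=5/4b
4) 2123.894ms=4b +2123.894ms=4b
Σ=8b of 8 (113bpm 4/4) — PASS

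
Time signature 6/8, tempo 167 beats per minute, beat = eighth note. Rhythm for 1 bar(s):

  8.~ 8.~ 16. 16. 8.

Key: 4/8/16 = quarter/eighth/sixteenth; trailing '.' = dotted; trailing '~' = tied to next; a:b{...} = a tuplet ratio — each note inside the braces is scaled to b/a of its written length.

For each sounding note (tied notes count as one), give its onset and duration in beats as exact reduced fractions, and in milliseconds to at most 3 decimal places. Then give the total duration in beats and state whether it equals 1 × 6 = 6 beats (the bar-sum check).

1) 0.0ms=0b +1347.305ms=15/4b
2) 1347.305ms=15/4b +269.461ms=3/4b
3) 1616.766ms=9/2b +538.922ms=3/2b
Σ=6b of 6 (167bpm 6/8) — PASS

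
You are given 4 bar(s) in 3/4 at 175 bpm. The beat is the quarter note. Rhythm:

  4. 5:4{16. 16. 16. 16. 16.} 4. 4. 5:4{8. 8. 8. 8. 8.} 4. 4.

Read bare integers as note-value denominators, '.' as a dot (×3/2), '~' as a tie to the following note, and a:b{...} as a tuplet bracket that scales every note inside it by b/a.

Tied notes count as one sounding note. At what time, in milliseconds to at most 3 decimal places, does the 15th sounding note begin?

1. 0.0ms @ 0 + 514.286ms (3/2)
2. 514.286ms @ 3/2 + 102.857ms (3/10)
3. 617.143ms @ 9/5 + 102.857ms (3/10)
4. 720.0ms @ 21/10 + 102.857ms (3/10)
5. 822.857ms @ 12/5 + 102.857ms (3/10)
6. 925.714ms @ 27/10 + 102.857ms (3/10)
7. 1028.571ms @ 3 + 514.286ms (3/2)
8. 1542.857ms @ 9/2 + 514.286ms (3/2)
9. 2057.143ms @ 6 + 205.714ms (3/5)
10. 2262.857ms @ 33/5 + 205.714ms (3/5)
11. 2468.571ms @ 36/5 + 205.714ms (3/5)
12. 2674.286ms @ 39/5 + 205.714ms (3/5)
13. 2880.0ms @ 42/5 + 205.714ms (3/5)
14. 3085.714ms @ 9 + 514.286ms (3/2)
15. 3600.0ms @ 21/2 + 514.286ms (3/2)

note 15 onset = 21/2b = 3600.0ms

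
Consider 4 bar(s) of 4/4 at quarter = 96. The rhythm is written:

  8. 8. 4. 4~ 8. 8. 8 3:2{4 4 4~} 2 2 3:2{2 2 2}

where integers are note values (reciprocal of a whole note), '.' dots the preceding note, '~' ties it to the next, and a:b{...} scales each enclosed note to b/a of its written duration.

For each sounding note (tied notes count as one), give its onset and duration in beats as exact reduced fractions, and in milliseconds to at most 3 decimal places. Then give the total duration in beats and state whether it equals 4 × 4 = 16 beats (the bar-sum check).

1) 0.0ms=0b +468.75ms=3/4b
2) 468.75ms=3/4b +468.75ms=3/4b
3) 937.5ms=3/2b +937.5ms=3/2b
4) 1875.0ms=3b +1093.75ms=7/4b
5) 2968.75ms=19/4b +468.75ms=3/4b
6) 3437.5ms=11/2b +312.5ms=1/2b
7) 3750.0ms=6b +416.667ms=2/3b
8) 4166.667ms=20/3b +416.667ms=2/3b
9) 4583.333ms=22/3b +1666.667ms=8/3b
10) 6250.0ms=10b +1250.0ms=2b
11) 7500.0ms=12b +833.333ms=4/3b
12) 8333.333ms=40/3b +833.333ms=4/3b
13) 9166.667ms=44/3b +833.333ms=4/3b
Σ=16b of 16 (96bpm 4/4) — PASS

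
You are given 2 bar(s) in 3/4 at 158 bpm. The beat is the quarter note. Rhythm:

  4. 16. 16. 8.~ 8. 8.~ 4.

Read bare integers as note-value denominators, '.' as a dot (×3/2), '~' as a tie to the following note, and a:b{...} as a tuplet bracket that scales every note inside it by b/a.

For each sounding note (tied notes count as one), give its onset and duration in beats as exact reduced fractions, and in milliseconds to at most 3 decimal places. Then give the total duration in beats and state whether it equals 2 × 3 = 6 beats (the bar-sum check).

1) 0.0ms=0b +569.62ms=3/2b
2) 569.62ms=3/2b +142.405ms=3/8b
3) 712.025ms=15/8b +142.405ms=3/8b
4) 854.43ms=9/4b +569.62ms=3/2b
5) 1424.051ms=15/4b +854.43ms=9/4b
Σ=6b of 6 (158bpm 3/4) — PASS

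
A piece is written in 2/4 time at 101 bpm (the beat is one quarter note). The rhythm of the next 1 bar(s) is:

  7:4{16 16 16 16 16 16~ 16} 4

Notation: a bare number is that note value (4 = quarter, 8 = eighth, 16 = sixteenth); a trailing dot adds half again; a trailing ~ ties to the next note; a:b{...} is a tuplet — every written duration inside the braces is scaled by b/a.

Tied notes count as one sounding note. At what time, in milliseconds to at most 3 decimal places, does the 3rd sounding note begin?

1. 0.0ms @ 0 + 84.866ms (1/7)
2. 84.866ms @ 1/7 + 84.866ms (1/7)
3. 169.731ms @ 2/7 + 84.866ms (1/7)
4. 254.597ms @ 3/7 + 84.866ms (1/7)
5. 339.463ms @ 4/7 + 84.866ms (1/7)
6. 424.328ms @ 5/7 + 169.731ms (2/7)
7. 594.059ms @ 1 + 594.059ms (1)

note 3 onset = 2/7b = 169.731ms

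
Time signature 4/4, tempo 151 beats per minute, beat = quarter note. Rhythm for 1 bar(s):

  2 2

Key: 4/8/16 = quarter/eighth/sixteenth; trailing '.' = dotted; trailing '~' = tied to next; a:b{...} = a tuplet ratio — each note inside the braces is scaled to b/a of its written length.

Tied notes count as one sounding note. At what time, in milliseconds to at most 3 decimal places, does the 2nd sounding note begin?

note 2 onset = 2b = 794.702ms

1. 0.0ms @ 0 + 794.702ms (2)
2. 794.702ms @ 2 + 794.702ms (2)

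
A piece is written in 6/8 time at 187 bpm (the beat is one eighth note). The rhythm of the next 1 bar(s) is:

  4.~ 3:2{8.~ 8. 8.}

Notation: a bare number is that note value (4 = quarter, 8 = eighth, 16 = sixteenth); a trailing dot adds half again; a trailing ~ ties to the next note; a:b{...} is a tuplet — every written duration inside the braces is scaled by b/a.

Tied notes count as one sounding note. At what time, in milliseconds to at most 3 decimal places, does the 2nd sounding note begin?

1. 0.0ms @ 0 + 1604.278ms (5)
2. 1604.278ms @ 5 + 320.856ms (1)

note 2 onset = 5b = 1604.278ms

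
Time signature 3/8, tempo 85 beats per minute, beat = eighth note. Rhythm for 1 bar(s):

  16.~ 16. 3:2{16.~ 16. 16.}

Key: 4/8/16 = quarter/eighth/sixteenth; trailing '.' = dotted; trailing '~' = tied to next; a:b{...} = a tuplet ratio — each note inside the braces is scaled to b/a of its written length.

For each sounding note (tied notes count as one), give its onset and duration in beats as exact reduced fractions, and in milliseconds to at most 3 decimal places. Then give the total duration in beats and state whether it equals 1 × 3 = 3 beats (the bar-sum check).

1) 0.0ms=0b +1058.824ms=3/2b
2) 1058.824ms=3/2b +705.882ms=1b
3) 1764.706ms=5/2b +352.941ms=1/2b
Σ=3b of 3 (85bpm 3/8) — PASS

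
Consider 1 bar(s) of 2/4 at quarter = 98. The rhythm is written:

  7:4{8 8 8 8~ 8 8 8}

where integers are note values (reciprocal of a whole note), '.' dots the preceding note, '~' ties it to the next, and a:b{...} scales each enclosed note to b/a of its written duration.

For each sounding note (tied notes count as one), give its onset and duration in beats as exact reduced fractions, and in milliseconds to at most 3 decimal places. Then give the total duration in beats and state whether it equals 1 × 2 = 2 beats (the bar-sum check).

1) 0.0ms=0b +174.927ms=2/7b
2) 174.927ms=2/7b +174.927ms=2/7b
3) 349.854ms=4/7b +174.927ms=2/7b
4) 524.781ms=6/7b +349.854ms=4/7b
5) 874.636ms=10/7b +174.927ms=2/7b
6) 1049.563ms=12/7b +174.927ms=2/7b
Σ=2b of 2 (98bpm 2/4) — PASS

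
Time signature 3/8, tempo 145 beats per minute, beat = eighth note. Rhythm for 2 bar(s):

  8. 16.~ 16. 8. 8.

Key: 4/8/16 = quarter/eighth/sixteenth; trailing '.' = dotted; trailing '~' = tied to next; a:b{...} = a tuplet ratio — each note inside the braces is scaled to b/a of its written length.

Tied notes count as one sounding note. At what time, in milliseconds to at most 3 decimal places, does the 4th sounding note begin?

1. 0.0ms @ 0 + 620.69ms (3/2)
2. 620.69ms @ 3/2 + 620.69ms (3/2)
3. 1241.379ms @ 3 + 620.69ms (3/2)
4. 1862.069ms @ 9/2 + 620.69ms (3/2)

note 4 onset = 9/2b = 1862.069ms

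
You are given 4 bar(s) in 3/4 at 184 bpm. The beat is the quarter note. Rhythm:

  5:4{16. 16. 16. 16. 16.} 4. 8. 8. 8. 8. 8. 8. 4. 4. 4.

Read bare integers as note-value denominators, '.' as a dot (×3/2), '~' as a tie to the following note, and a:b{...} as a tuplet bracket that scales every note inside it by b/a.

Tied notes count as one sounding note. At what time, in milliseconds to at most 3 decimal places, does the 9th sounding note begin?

1. 0.0ms @ 0 + 97.826ms (3/10)
2. 97.826ms @ 3/10 + 97.826ms (3/10)
3. 195.652ms @ 3/5 + 97.826ms (3/10)
4. 293.478ms @ 9/10 + 97.826ms (3/10)
5. 391.304ms @ 6/5 + 97.826ms (3/10)
6. 489.13ms @ 3/2 + 489.13ms (3/2)
7. 978.261ms @ 3 + 244.565ms (3/4)
8. 1222.826ms @ 15/4 + 244.565ms (3/4)
9. 1467.391ms @ 9/2 + 244.565ms (3/4)
10. 1711.957ms @ 21/4 + 244.565ms (3/4)
11. 1956.522ms @ 6 + 244.565ms (3/4)
12. 2201.087ms @ 27/4 + 244.565ms (3/4)
13. 2445.652ms @ 15/2 + 489.13ms (3/2)
14. 2934.783ms @ 9 + 489.13ms (3/2)
15. 3423.913ms @ 21/2 + 489.13ms (3/2)

note 9 onset = 9/2b = 1467.391ms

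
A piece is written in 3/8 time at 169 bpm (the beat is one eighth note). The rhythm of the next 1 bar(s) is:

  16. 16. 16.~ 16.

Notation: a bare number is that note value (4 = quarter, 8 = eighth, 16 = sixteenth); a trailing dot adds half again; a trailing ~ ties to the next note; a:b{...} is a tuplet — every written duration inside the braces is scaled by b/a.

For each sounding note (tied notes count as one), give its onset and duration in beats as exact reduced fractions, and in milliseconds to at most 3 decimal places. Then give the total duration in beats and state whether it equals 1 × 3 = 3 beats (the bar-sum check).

1) 0.0ms=0b +266.272ms=3/4b
2) 266.272ms=3/4b +266.272ms=3/4b
3) 532.544ms=3/2b +532.544ms=3/2b
Σ=3b of 3 (169bpm 3/8) — PASS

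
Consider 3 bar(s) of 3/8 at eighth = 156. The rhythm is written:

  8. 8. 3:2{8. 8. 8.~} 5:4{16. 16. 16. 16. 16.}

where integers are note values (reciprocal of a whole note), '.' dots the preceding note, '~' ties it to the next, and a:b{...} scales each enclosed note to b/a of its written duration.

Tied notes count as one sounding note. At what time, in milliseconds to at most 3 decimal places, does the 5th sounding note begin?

1. 0.0ms @ 0 + 576.923ms (3/2)
2. 576.923ms @ 3/2 + 576.923ms (3/2)
3. 1153.846ms @ 3 + 384.615ms (1)
4. 1538.462ms @ 4 + 384.615ms (1)
5. 1923.077ms @ 5 + 615.385ms (8/5)
6. 2538.462ms @ 33/5 + 230.769ms (3/5)
7. 2769.231ms @ 36/5 + 230.769ms (3/5)
8. 3000.0ms @ 39/5 + 230.769ms (3/5)
9. 3230.769ms @ 42/5 + 230.769ms (3/5)

note 5 onset = 5b = 1923.077ms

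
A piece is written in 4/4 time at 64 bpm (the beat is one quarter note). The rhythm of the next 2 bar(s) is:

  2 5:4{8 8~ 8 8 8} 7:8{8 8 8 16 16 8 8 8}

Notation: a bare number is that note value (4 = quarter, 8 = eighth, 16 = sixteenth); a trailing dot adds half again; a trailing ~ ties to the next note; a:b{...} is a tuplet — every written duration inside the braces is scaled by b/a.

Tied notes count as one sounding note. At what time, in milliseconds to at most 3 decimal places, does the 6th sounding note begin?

1. 0.0ms @ 0 + 1875.0ms (2)
2. 1875.0ms @ 2 + 375.0ms (2/5)
3. 2250.0ms @ 12/5 + 750.0ms (4/5)
4. 3000.0ms @ 16/5 + 375.0ms (2/5)
5. 3375.0ms @ 18/5 + 375.0ms (2/5)
6. 3750.0ms @ 4 + 535.714ms (4/7)
7. 4285.714ms @ 32/7 + 535.714ms (4/7)
8. 4821.429ms @ 36/7 + 535.714ms (4/7)
9. 5357.143ms @ 40/7 + 267.857ms (2/7)
10. 5625.0ms @ 6 + 267.857ms (2/7)
11. 5892.857ms @ 44/7 + 535.714ms (4/7)
12. 6428.571ms @ 48/7 + 535.714ms (4/7)
13. 6964.286ms @ 52/7 + 535.714ms (4/7)

note 6 onset = 4b = 3750.0ms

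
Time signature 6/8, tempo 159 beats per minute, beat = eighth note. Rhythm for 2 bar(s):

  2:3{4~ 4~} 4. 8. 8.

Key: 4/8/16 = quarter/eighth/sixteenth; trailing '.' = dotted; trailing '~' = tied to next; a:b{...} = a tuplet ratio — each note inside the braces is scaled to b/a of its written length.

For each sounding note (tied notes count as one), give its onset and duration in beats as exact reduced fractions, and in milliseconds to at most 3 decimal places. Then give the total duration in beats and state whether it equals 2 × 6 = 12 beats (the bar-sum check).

1) 0.0ms=0b +3396.226ms=9b
2) 3396.226ms=9b +566.038ms=3/2b
3) 3962.264ms=21/2b +566.038ms=3/2b
Σ=12b of 12 (159bpm 6/8) — PASS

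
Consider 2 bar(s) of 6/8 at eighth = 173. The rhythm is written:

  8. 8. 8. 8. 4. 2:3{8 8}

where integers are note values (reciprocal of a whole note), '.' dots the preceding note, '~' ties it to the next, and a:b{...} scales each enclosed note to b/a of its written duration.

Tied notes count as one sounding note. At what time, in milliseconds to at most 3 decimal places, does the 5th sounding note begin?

note 5 onset = 6b = 2080.925ms

1. 0.0ms @ 0 + 520.231ms (3/2)
2. 520.231ms @ 3/2 + 520.231ms (3/2)
3. 1040.462ms @ 3 + 520.231ms (3/2)
4. 1560.694ms @ 9/2 + 520.231ms (3/2)
5. 2080.925ms @ 6 + 1040.462ms (3)
6. 3121.387ms @ 9 + 520.231ms (3/2)
7. 3641.618ms @ 21/2 + 520.231ms (3/2)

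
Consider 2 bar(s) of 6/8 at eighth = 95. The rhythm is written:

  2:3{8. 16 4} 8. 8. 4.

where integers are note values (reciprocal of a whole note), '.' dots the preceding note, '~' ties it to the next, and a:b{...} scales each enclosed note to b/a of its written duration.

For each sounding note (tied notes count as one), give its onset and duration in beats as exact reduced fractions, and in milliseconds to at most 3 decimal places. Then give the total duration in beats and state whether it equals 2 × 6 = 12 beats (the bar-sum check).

1) 0.0ms=0b +1421.053ms=9/4b
2) 1421.053ms=9/4b +473.684ms=3/4b
3) 1894.737ms=3b +1894.737ms=3b
4) 3789.474ms=6b +947.368ms=3/2b
5) 4736.842ms=15/2b +947.368ms=3/2b
6) 5684.211ms=9b +1894.737ms=3b
Σ=12b of 12 (95bpm 6/8) — PASS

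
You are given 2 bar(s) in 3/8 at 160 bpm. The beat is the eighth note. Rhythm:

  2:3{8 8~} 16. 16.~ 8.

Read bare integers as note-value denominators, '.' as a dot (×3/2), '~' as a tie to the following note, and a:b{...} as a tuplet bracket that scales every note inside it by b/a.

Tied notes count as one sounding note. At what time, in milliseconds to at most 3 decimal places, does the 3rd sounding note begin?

1. 0.0ms @ 0 + 562.5ms (3/2)
2. 562.5ms @ 3/2 + 843.75ms (9/4)
3. 1406.25ms @ 15/4 + 843.75ms (9/4)

note 3 onset = 15/4b = 1406.25ms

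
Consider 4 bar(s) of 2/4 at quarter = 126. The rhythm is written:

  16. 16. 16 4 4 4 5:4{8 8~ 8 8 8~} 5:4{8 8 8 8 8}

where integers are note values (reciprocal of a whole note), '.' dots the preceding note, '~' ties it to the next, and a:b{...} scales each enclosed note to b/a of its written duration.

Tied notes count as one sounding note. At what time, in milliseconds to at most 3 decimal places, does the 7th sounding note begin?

1. 0.0ms @ 0 + 178.571ms (3/8)
2. 178.571ms @ 3/8 + 178.571ms (3/8)
3. 357.143ms @ 3/4 + 119.048ms (1/4)
4. 476.19ms @ 1 + 476.19ms (1)
5. 952.381ms @ 2 + 476.19ms (1)
6. 1428.571ms @ 3 + 476.19ms (1)
7. 1904.762ms @ 4 + 190.476ms (2/5)
8. 2095.238ms @ 22/5 + 380.952ms (4/5)
9. 2476.19ms @ 26/5 + 190.476ms (2/5)
10. 2666.667ms @ 28/5 + 380.952ms (4/5)
11. 3047.619ms @ 32/5 + 190.476ms (2/5)
12. 3238.095ms @ 34/5 + 190.476ms (2/5)
13. 3428.571ms @ 36/5 + 190.476ms (2/5)
14. 3619.048ms @ 38/5 + 190.476ms (2/5)

note 7 onset = 4b = 1904.762ms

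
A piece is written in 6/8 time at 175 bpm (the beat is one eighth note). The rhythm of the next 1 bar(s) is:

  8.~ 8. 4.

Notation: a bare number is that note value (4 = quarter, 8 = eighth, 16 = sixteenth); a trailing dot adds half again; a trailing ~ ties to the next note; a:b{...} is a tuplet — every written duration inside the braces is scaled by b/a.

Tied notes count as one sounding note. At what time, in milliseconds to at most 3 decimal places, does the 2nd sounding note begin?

note 2 onset = 3b = 1028.571ms

1. 0.0ms @ 0 + 1028.571ms (3)
2. 1028.571ms @ 3 + 1028.571ms (3)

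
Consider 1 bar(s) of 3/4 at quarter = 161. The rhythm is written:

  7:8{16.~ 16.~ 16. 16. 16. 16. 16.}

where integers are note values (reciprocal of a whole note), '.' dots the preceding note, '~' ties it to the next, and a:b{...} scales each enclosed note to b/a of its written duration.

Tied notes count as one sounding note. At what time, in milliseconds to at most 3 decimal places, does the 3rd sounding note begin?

note 3 onset = 12/7b = 638.864ms

1. 0.0ms @ 0 + 479.148ms (9/7)
2. 479.148ms @ 9/7 + 159.716ms (3/7)
3. 638.864ms @ 12/7 + 159.716ms (3/7)
4. 798.58ms @ 15/7 + 159.716ms (3/7)
5. 958.296ms @ 18/7 + 159.716ms (3/7)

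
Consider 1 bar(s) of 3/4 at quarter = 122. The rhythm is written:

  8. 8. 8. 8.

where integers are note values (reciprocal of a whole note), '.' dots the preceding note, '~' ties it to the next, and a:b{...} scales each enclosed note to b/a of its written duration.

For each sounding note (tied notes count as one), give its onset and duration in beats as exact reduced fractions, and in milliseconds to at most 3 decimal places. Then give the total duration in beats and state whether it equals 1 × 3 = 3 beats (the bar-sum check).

1) 0.0ms=0b +368.852ms=3/4b
2) 368.852ms=3/4b +368.852ms=3/4b
3) 737.705ms=3/2b +368.852ms=3/4b
4) 1106.557ms=9/4b +368.852ms=3/4b
Σ=3b of 3 (122bpm 3/4) — PASS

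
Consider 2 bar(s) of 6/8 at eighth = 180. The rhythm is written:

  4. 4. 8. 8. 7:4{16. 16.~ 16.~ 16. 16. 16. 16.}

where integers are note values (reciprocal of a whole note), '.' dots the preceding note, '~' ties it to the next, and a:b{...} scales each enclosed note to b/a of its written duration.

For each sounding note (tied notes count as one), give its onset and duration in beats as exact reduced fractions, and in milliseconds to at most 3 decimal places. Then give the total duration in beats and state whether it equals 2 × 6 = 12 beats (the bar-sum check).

1) 0.0ms=0b +1000.0ms=3b
2) 1000.0ms=3b +1000.0ms=3b
3) 2000.0ms=6b +500.0ms=3/2b
4) 2500.0ms=15/2b +500.0ms=3/2b
5) 3000.0ms=9b +142.857ms=3/7b
6) 3142.857ms=66/7b +428.571ms=9/7b
7) 3571.429ms=75/7b +142.857ms=3/7b
8) 3714.286ms=78/7b +142.857ms=3/7b
9) 3857.143ms=81/7b +142.857ms=3/7b
Σ=12b of 12 (180bpm 6/8) — PASS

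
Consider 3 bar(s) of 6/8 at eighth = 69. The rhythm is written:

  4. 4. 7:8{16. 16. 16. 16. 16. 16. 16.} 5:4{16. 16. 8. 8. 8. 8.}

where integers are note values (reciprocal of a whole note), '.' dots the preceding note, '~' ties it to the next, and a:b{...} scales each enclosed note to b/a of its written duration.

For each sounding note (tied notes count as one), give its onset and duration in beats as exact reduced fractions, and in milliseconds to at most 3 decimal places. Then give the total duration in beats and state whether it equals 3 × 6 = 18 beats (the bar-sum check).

1) 0.0ms=0b +2608.696ms=3b
2) 2608.696ms=3b +2608.696ms=3b
3) 5217.391ms=6b +745.342ms=6/7b
4) 5962.733ms=48/7b +745.342ms=6/7b
5) 6708.075ms=54/7b +745.342ms=6/7b
6) 7453.416ms=60/7b +745.342ms=6/7b
7) 8198.758ms=66/7b +745.342ms=6/7b
8) 8944.099ms=72/7b +745.342ms=6/7b
9) 9689.441ms=78/7b +745.342ms=6/7b
10) 10434.783ms=12b +521.739ms=3/5b
11) 10956.522ms=63/5b +521.739ms=3/5b
12) 11478.261ms=66/5b +1043.478ms=6/5b
13) 12521.739ms=72/5b +1043.478ms=6/5b
14) 13565.217ms=78/5b +1043.478ms=6/5b
15) 14608.696ms=84/5b +1043.478ms=6/5b
Σ=18b of 18 (69bpm 6/8) — PASS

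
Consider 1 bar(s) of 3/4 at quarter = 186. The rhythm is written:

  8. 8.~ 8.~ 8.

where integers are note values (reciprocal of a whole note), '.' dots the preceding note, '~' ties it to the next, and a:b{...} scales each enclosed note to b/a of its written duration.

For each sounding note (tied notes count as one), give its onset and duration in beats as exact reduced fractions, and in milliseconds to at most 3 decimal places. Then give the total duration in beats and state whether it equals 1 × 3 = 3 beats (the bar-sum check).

1) 0.0ms=0b +241.935ms=3/4b
2) 241.935ms=3/4b +725.806ms=9/4b
Σ=3b of 3 (186bpm 3/4) — PASS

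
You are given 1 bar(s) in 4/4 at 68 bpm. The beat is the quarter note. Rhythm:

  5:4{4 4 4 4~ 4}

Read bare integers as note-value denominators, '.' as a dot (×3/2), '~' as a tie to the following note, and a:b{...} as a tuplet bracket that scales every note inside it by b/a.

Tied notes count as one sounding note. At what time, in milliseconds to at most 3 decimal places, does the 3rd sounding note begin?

1. 0.0ms @ 0 + 705.882ms (4/5)
2. 705.882ms @ 4/5 + 705.882ms (4/5)
3. 1411.765ms @ 8/5 + 705.882ms (4/5)
4. 2117.647ms @ 12/5 + 1411.765ms (8/5)

note 3 onset = 8/5b = 1411.765ms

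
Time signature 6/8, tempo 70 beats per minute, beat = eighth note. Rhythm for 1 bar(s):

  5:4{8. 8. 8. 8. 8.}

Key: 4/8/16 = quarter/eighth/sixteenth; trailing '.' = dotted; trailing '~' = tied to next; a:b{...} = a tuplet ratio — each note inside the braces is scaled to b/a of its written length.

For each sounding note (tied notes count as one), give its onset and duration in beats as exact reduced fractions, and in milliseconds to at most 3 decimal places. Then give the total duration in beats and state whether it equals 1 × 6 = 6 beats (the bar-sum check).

1) 0.0ms=0b +1028.571ms=6/5b
2) 1028.571ms=6/5b +1028.571ms=6/5b
3) 2057.143ms=12/5b +1028.571ms=6/5b
4) 3085.714ms=18/5b +1028.571ms=6/5b
5) 4114.286ms=24/5b +1028.571ms=6/5b
Σ=6b of 6 (70bpm 6/8) — PASS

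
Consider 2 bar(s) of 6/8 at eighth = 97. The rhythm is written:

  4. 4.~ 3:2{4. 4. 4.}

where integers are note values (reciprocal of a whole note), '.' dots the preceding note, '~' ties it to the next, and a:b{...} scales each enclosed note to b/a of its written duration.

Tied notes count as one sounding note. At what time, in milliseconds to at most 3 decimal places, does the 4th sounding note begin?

note 4 onset = 10b = 6185.567ms

1. 0.0ms @ 0 + 1855.67ms (3)
2. 1855.67ms @ 3 + 3092.784ms (5)
3. 4948.454ms @ 8 + 1237.113ms (2)
4. 6185.567ms @ 10 + 1237.113ms (2)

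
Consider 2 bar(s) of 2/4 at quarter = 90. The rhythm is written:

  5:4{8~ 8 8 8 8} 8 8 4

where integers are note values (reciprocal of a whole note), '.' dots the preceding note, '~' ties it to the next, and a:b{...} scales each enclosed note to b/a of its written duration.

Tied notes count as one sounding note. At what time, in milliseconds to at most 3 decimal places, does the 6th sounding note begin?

note 6 onset = 5/2b = 1666.667ms

1. 0.0ms @ 0 + 533.333ms (4/5)
2. 533.333ms @ 4/5 + 266.667ms (2/5)
3. 800.0ms @ 6/5 + 266.667ms (2/5)
4. 1066.667ms @ 8/5 + 266.667ms (2/5)
5. 1333.333ms @ 2 + 333.333ms (1/2)
6. 1666.667ms @ 5/2 + 333.333ms (1/2)
7. 2000.0ms @ 3 + 666.667ms (1)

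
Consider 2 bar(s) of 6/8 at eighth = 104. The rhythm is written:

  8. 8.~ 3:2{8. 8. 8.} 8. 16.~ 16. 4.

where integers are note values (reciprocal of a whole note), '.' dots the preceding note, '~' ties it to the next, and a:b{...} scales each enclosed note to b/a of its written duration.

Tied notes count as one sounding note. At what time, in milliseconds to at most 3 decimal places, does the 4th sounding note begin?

note 4 onset = 5b = 2884.615ms

1. 0.0ms @ 0 + 865.385ms (3/2)
2. 865.385ms @ 3/2 + 1442.308ms (5/2)
3. 2307.692ms @ 4 + 576.923ms (1)
4. 2884.615ms @ 5 + 576.923ms (1)
5. 3461.538ms @ 6 + 865.385ms (3/2)
6. 4326.923ms @ 15/2 + 865.385ms (3/2)
7. 5192.308ms @ 9 + 1730.769ms (3)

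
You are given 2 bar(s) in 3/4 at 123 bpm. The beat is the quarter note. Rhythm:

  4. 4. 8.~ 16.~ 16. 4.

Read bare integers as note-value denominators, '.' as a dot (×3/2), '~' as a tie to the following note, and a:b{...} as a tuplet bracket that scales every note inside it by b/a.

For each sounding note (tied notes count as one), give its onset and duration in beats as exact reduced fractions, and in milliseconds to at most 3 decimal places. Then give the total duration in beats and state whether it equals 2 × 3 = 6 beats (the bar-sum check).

1) 0.0ms=0b +731.707ms=3/2b
2) 731.707ms=3/2b +731.707ms=3/2b
3) 1463.415ms=3b +731.707ms=3/2b
4) 2195.122ms=9/2b +731.707ms=3/2b
Σ=6b of 6 (123bpm 3/4) — PASS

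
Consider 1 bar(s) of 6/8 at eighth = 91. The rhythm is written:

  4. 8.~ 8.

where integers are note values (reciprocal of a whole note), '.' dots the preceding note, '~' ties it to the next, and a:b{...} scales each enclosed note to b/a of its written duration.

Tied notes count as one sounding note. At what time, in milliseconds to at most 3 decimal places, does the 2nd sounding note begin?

1. 0.0ms @ 0 + 1978.022ms (3)
2. 1978.022ms @ 3 + 1978.022ms (3)

note 2 onset = 3b = 1978.022ms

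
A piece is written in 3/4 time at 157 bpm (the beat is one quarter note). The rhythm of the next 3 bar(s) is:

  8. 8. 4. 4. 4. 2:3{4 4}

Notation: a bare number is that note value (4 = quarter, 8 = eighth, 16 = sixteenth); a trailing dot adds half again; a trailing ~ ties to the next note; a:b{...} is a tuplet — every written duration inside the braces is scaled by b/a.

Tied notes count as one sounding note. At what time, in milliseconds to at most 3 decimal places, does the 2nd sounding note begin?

note 2 onset = 3/4b = 286.624ms

1. 0.0ms @ 0 + 286.624ms (3/4)
2. 286.624ms @ 3/4 + 286.624ms (3/4)
3. 573.248ms @ 3/2 + 573.248ms (3/2)
4. 1146.497ms @ 3 + 573.248ms (3/2)
5. 1719.745ms @ 9/2 + 573.248ms (3/2)
6. 2292.994ms @ 6 + 573.248ms (3/2)
7. 2866.242ms @ 15/2 + 573.248ms (3/2)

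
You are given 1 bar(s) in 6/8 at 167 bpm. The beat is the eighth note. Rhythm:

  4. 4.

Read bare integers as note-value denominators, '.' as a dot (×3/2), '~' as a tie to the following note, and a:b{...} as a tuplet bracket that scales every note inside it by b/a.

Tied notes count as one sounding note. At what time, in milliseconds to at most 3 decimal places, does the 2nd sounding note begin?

1. 0.0ms @ 0 + 1077.844ms (3)
2. 1077.844ms @ 3 + 1077.844ms (3)

note 2 onset = 3b = 1077.844ms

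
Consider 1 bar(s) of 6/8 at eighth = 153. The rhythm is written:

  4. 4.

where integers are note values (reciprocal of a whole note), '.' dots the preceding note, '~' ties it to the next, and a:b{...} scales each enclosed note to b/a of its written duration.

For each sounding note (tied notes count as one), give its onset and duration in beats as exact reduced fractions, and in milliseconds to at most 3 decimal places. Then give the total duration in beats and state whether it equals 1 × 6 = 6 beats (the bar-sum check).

1) 0.0ms=0b +1176.471ms=3b
2) 1176.471ms=3b +1176.471ms=3b
Σ=6b of 6 (153bpm 6/8) — PASS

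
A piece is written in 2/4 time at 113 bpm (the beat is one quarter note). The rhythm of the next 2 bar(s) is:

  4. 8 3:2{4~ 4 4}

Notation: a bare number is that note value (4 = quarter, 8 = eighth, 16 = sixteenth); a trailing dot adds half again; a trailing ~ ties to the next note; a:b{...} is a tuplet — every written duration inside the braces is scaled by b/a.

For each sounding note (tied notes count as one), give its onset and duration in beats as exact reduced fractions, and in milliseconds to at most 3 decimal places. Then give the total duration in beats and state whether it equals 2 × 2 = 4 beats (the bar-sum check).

1) 0.0ms=0b +796.46ms=3/2b
2) 796.46ms=3/2b +265.487ms=1/2b
3) 1061.947ms=2b +707.965ms=4/3b
4) 1769.912ms=10/3b +353.982ms=2/3b
Σ=4b of 4 (113bpm 2/4) — PASS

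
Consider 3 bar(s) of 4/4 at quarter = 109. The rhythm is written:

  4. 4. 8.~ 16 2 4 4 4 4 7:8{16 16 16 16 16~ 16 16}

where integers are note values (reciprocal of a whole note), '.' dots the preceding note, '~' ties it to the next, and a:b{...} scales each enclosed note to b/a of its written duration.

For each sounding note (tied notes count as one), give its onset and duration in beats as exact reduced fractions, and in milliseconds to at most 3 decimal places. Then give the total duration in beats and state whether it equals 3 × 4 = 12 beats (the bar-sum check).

1) 0.0ms=0b +825.688ms=3/2b
2) 825.688ms=3/2b +825.688ms=3/2b
3) 1651.376ms=3b +550.459ms=1b
4) 2201.835ms=4b +1100.917ms=2b
5) 3302.752ms=6b +550.459ms=1b
6) 3853.211ms=7b +550.459ms=1b
7) 4403.67ms=8b +550.459ms=1b
8) 4954.128ms=9b +550.459ms=1b
9) 5504.587ms=10b +157.274ms=2/7b
10) 5661.861ms=72/7b +157.274ms=2/7b
11) 5819.135ms=74/7b +157.274ms=2/7b
12) 5976.409ms=76/7b +157.274ms=2/7b
13) 6133.683ms=78/7b +314.548ms=4/7b
14) 6448.231ms=82/7b +157.274ms=2/7b
Σ=12b of 12 (109bpm 4/4) — PASS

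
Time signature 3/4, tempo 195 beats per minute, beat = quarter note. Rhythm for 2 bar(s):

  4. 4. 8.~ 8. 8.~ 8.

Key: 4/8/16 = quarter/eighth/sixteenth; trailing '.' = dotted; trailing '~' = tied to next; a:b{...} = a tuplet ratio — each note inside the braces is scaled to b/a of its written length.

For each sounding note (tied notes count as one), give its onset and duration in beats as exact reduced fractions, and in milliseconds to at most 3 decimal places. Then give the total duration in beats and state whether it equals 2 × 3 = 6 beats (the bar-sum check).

1) 0.0ms=0b +461.538ms=3/2b
2) 461.538ms=3/2b +461.538ms=3/2b
3) 923.077ms=3b +461.538ms=3/2b
4) 1384.615ms=9/2b +461.538ms=3/2b
Σ=6b of 6 (195bpm 3/4) — PASS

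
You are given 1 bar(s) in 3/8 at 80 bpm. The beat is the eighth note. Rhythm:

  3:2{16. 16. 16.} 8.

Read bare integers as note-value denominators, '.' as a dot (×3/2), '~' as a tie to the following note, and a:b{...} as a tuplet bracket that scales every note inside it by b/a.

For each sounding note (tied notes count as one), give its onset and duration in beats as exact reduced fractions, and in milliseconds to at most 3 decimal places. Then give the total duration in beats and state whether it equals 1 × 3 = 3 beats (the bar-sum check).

1) 0.0ms=0b +375.0ms=1/2b
2) 375.0ms=1/2b +375.0ms=1/2b
3) 750.0ms=1b +375.0ms=1/2b
4) 1125.0ms=3/2b +1125.0ms=3/2b
Σ=3b of 3 (80bpm 3/8) — PASS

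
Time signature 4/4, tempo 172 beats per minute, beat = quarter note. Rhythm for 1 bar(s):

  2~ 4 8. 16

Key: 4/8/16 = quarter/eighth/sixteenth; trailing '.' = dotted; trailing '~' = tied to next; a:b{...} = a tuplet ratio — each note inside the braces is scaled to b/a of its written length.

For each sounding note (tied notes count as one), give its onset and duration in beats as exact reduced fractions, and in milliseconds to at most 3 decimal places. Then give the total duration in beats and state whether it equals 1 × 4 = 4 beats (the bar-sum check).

1) 0.0ms=0b +1046.512ms=3b
2) 1046.512ms=3b +261.628ms=3/4b
3) 1308.14ms=15/4b +87.209ms=1/4b
Σ=4b of 4 (172bpm 4/4) — PASS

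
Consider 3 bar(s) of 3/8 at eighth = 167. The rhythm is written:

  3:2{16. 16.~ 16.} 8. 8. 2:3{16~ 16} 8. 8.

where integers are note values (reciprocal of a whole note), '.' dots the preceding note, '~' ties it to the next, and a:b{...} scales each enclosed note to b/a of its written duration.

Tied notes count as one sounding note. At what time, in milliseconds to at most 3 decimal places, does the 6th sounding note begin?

1. 0.0ms @ 0 + 179.641ms (1/2)
2. 179.641ms @ 1/2 + 359.281ms (1)
3. 538.922ms @ 3/2 + 538.922ms (3/2)
4. 1077.844ms @ 3 + 538.922ms (3/2)
5. 1616.766ms @ 9/2 + 538.922ms (3/2)
6. 2155.689ms @ 6 + 538.922ms (3/2)
7. 2694.611ms @ 15/2 + 538.922ms (3/2)

note 6 onset = 6b = 2155.689ms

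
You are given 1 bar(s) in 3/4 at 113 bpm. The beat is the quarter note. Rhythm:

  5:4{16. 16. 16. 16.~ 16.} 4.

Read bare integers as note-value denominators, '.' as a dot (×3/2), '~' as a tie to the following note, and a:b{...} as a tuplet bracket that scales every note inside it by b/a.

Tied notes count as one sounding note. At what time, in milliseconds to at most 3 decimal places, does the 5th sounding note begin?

1. 0.0ms @ 0 + 159.292ms (3/10)
2. 159.292ms @ 3/10 + 159.292ms (3/10)
3. 318.584ms @ 3/5 + 159.292ms (3/10)
4. 477.876ms @ 9/10 + 318.584ms (3/5)
5. 796.46ms @ 3/2 + 796.46ms (3/2)

note 5 onset = 3/2b = 796.46ms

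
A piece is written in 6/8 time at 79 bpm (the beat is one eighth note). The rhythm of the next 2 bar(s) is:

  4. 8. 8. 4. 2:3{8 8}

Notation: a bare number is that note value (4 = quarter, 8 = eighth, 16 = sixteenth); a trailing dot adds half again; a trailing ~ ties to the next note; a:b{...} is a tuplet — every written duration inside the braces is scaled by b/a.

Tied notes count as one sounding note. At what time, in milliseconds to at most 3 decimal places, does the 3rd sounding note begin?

note 3 onset = 9/2b = 3417.722ms

1. 0.0ms @ 0 + 2278.481ms (3)
2. 2278.481ms @ 3 + 1139.241ms (3/2)
3. 3417.722ms @ 9/2 + 1139.241ms (3/2)
4. 4556.962ms @ 6 + 2278.481ms (3)
5. 6835.443ms @ 9 + 1139.241ms (3/2)
6. 7974.684ms @ 21/2 + 1139.241ms (3/2)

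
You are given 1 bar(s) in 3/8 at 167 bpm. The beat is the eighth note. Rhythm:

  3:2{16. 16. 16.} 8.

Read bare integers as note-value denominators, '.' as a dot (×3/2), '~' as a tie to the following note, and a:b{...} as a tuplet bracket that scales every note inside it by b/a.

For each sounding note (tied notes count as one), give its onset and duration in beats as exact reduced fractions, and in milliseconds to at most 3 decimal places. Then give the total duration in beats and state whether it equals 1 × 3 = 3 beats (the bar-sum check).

1) 0.0ms=0b +179.641ms=1/2b
2) 179.641ms=1/2b +179.641ms=1/2b
3) 359.281ms=1b +179.641ms=1/2b
4) 538.922ms=3/2b +538.922ms=3/2b
Σ=3b of 3 (167bpm 3/8) — PASS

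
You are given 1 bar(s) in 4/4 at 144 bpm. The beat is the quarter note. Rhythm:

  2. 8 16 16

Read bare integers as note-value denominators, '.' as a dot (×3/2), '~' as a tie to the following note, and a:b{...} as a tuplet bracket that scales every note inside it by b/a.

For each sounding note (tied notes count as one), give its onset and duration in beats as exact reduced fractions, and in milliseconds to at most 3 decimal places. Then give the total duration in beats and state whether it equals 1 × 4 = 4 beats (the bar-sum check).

1) 0.0ms=0b +1250.0ms=3b
2) 1250.0ms=3b +208.333ms=1/2b
3) 1458.333ms=7/2b +104.167ms=1/4b
4) 1562.5ms=15/4b +104.167ms=1/4b
Σ=4b of 4 (144bpm 4/4) — PASS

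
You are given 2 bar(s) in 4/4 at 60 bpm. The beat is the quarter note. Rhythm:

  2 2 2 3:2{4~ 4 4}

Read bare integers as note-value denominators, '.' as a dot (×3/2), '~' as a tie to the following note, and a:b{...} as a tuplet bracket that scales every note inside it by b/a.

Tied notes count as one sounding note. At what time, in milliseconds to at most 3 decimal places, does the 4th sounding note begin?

note 4 onset = 6b = 6000.0ms

1. 0.0ms @ 0 + 2000.0ms (2)
2. 2000.0ms @ 2 + 2000.0ms (2)
3. 4000.0ms @ 4 + 2000.0ms (2)
4. 6000.0ms @ 6 + 1333.333ms (4/3)
5. 7333.333ms @ 22/3 + 666.667ms (2/3)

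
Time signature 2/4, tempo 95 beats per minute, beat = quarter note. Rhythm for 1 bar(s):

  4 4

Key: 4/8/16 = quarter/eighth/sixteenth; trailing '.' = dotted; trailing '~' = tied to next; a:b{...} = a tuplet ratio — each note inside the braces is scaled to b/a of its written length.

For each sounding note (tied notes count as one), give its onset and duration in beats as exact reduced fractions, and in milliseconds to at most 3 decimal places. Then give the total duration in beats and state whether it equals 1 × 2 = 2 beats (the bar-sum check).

1) 0.0ms=0b +631.579ms=1b
2) 631.579ms=1b +631.579ms=1b
Σ=2b of 2 (95bpm 2/4) — PASS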